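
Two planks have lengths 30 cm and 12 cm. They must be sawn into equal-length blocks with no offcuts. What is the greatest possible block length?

The block length must divide every plank, so the greatest is gcd(30, 12).
30 = 2 × 3 × 5
12 = 2^2 × 3
gcd(30, 12) = 2 × 3 = 6.

6 cm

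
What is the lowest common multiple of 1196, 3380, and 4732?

1196 = 2^2 × 13 × 23
3380 = 2^2 × 5 × 13^2
4732 = 2^2 × 7 × 13^2
LCM(1196, 3380, 4732) = 2^2 × 5 × 7 × 13^2 × 23 = 544180.

544180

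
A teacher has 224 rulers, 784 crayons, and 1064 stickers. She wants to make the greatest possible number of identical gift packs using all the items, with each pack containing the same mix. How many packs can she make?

56 packs

The pack count must divide each quantity, so the greatest is gcd(224, 784, 1064).
224 = 2^5 × 7
784 = 2^4 × 7^2
1064 = 2^3 × 7 × 19
gcd(224, 784, 1064) = 2^3 × 7 = 56.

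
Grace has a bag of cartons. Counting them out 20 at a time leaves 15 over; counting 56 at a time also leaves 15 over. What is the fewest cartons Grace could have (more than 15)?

N − 15 must be a common multiple of 20 and 56.
20 = 2^2 × 5
56 = 2^3 × 7
LCM(20, 56) = 2^3 × 5 × 7 = 280.
Smallest N > 15 is LCM + 15 = 280 + 15 = 295.

295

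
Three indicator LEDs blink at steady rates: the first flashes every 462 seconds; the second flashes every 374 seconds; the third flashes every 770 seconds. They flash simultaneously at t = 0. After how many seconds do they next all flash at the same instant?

We need the least common multiple of the intervals.
462 = 2 × 3 × 7 × 11
374 = 2 × 11 × 17
770 = 2 × 5 × 7 × 11
LCM(462, 374, 770) = 2 × 3 × 5 × 7 × 11 × 17 = 39270.

39270 seconds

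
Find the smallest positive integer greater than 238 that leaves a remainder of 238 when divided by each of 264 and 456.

5254

N − 238 must be a common multiple of 264 and 456.
264 = 2^3 × 3 × 11
456 = 2^3 × 3 × 19
LCM(264, 456) = 2^3 × 3 × 11 × 19 = 5016.
Smallest N > 238 is LCM + 238 = 5016 + 238 = 5254.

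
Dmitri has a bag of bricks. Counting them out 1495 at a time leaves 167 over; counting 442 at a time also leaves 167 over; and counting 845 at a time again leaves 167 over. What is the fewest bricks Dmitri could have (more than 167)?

660957

N − 167 must be a common multiple of 1495, 442, and 845.
1495 = 5 × 13 × 23
442 = 2 × 13 × 17
845 = 5 × 13^2
LCM(1495, 442, 845) = 2 × 5 × 13^2 × 17 × 23 = 660790.
Smallest N > 167 is LCM + 167 = 660790 + 167 = 660957.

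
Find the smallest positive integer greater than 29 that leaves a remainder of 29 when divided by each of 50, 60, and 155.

9329

N − 29 must be a common multiple of 50, 60, and 155.
50 = 2 × 5^2
60 = 2^2 × 3 × 5
155 = 5 × 31
LCM(50, 60, 155) = 2^2 × 3 × 5^2 × 31 = 9300.
Smallest N > 29 is LCM + 29 = 9300 + 29 = 9329.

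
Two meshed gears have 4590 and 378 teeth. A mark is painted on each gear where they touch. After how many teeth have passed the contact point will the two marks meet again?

32130 teeth

They coincide at every common multiple of the periods; the first is the LCM.
4590 = 2 × 3^3 × 5 × 17
378 = 2 × 3^3 × 7
LCM(4590, 378) = 2 × 3^3 × 5 × 7 × 17 = 32130.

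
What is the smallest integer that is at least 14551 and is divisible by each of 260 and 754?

15080

The integer must be a common multiple of 260 and 754, so a multiple of their LCM.
260 = 2^2 × 5 × 13
754 = 2 × 13 × 29
LCM(260, 754) = 2^2 × 5 × 13 × 29 = 7540.
Smallest multiple of 7540 that is ≥ 14551: ⌈14551/7540⌉ × 7540 = 2 × 7540 = 15080.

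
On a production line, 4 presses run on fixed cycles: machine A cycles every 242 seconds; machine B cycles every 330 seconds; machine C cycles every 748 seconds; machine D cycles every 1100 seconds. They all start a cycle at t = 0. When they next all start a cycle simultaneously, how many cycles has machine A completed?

2550 cycles

The first common completion time is the LCM of the periods.
242 = 2 × 11^2
330 = 2 × 3 × 5 × 11
748 = 2^2 × 11 × 17
1100 = 2^2 × 5^2 × 11
LCM(242, 330, 748, 1100) = 2^2 × 3 × 5^2 × 11^2 × 17 = 617100.
Cycles for period 242: 617100 / 242 = 2550.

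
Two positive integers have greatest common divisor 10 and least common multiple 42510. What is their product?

425100

For any two positive integers, gcd × lcm = product = 10 × 42510 = 425100.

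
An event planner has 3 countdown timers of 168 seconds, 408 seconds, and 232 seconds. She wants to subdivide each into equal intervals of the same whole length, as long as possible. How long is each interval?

The interval must divide each timer length; the longest such is the gcd.
168 = 2^3 × 3 × 7
408 = 2^3 × 3 × 17
232 = 2^3 × 29
gcd(168, 408, 232) = 2^3 = 8.

8 seconds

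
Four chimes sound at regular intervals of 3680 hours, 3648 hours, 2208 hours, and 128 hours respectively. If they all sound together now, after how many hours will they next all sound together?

839040 hours

The first simultaneous occurrence is after LCM of the individual periods.
3680 = 2^5 × 5 × 23
3648 = 2^6 × 3 × 19
2208 = 2^5 × 3 × 23
128 = 2^7
LCM(3680, 3648, 2208, 128) = 2^7 × 3 × 5 × 19 × 23 = 839040.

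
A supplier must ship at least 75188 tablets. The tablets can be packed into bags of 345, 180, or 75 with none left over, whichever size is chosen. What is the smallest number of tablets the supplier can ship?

The number of tablets must be a common multiple of 345, 180, and 75, so a multiple of their LCM.
345 = 3 × 5 × 23
180 = 2^2 × 3^2 × 5
75 = 3 × 5^2
LCM(345, 180, 75) = 2^2 × 3^2 × 5^2 × 23 = 20700.
Smallest multiple of 20700 that is ≥ 75188: ⌈75188/20700⌉ × 20700 = 4 × 20700 = 82800.

82800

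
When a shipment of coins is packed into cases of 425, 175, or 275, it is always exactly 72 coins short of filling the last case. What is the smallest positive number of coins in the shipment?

32653

Being 72 short of a full case of size k means N ≡ −72 (mod k), i.e. N + 72 is a multiple of each size.
425 = 5^2 × 17
175 = 5^2 × 7
275 = 5^2 × 11
LCM(425, 175, 275) = 5^2 × 7 × 11 × 17 = 32725.
Smallest positive N is 32725 − 72 = 32653.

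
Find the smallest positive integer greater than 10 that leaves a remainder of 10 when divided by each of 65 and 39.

205

N − 10 must be a common multiple of 65 and 39.
65 = 5 × 13
39 = 3 × 13
LCM(65, 39) = 3 × 5 × 13 = 195.
Smallest N > 10 is LCM + 10 = 195 + 10 = 205.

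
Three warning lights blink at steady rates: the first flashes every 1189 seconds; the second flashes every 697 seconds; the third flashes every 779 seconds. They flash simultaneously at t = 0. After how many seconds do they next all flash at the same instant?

We need the least common multiple of the intervals.
1189 = 29 × 41
697 = 17 × 41
779 = 19 × 41
LCM(1189, 697, 779) = 17 × 19 × 29 × 41 = 384047.

384047 seconds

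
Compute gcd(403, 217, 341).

31

403 = 13 × 31
217 = 7 × 31
341 = 11 × 31
gcd(403, 217, 341) = 31.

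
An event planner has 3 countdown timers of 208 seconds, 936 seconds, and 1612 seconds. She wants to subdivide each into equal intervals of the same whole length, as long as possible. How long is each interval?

52 seconds

The interval must divide each timer length; the longest such is the gcd.
208 = 2^4 × 13
936 = 2^3 × 3^2 × 13
1612 = 2^2 × 13 × 31
gcd(208, 936, 1612) = 2^2 × 13 = 52.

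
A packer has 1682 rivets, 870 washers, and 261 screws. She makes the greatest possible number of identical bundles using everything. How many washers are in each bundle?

30

Number of bundles = gcd(1682, 870, 261).
1682 = 2 × 29^2
870 = 2 × 3 × 5 × 29
261 = 3^2 × 29
gcd(1682, 870, 261) = 29.
washers per bundle = 870 / 29 = 30.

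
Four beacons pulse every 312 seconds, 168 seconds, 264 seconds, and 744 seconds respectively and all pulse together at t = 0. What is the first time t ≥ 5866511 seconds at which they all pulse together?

Joint pulses occur at multiples of LCM(312, 168, 264, 744).
312 = 2^3 × 3 × 13
168 = 2^3 × 3 × 7
264 = 2^3 × 3 × 11
744 = 2^3 × 3 × 31
LCM(312, 168, 264, 744) = 2^3 × 3 × 7 × 11 × 13 × 31 = 744744.
Smallest multiple of 744744 that is ≥ 5866511: ⌈5866511/744744⌉ × 744744 = 8 × 744744 = 5957952.

5957952 seconds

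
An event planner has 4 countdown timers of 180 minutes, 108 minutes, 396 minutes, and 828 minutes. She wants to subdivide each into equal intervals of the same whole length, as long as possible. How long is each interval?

The interval must divide each timer length; the longest such is the gcd.
180 = 2^2 × 3^2 × 5
108 = 2^2 × 3^3
396 = 2^2 × 3^2 × 11
828 = 2^2 × 3^2 × 23
gcd(180, 108, 396, 828) = 2^2 × 3^2 = 36.

36 minutes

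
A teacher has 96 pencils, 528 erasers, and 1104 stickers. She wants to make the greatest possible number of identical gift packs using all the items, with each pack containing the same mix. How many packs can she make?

48 packs

The pack count must divide each quantity, so the greatest is gcd(96, 528, 1104).
96 = 2^5 × 3
528 = 2^4 × 3 × 11
1104 = 2^4 × 3 × 23
gcd(96, 528, 1104) = 2^4 × 3 = 48.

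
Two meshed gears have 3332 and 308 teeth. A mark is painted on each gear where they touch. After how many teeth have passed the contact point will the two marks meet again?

They coincide at every common multiple of the periods; the first is the LCM.
3332 = 2^2 × 7^2 × 17
308 = 2^2 × 7 × 11
LCM(3332, 308) = 2^2 × 7^2 × 11 × 17 = 36652.

36652 teeth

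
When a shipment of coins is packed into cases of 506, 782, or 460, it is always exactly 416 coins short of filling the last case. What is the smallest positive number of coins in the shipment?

Being 416 short of a full case of size k means N ≡ −416 (mod k), i.e. N + 416 is a multiple of each size.
506 = 2 × 11 × 23
782 = 2 × 17 × 23
460 = 2^2 × 5 × 23
LCM(506, 782, 460) = 2^2 × 5 × 11 × 17 × 23 = 86020.
Smallest positive N is 86020 − 416 = 85604.

85604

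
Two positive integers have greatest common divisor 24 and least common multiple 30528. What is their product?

732672

For any two positive integers, gcd × lcm = product = 24 × 30528 = 732672.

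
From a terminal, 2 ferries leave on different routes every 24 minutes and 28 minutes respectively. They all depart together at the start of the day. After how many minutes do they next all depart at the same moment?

We need the least common multiple of the intervals.
24 = 2^3 × 3
28 = 2^2 × 7
LCM(24, 28) = 2^3 × 3 × 7 = 168.

168 minutes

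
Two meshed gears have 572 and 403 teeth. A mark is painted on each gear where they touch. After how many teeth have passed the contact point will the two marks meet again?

17732 teeth

The first simultaneous occurrence is after LCM of the individual periods.
572 = 2^2 × 11 × 13
403 = 13 × 31
LCM(572, 403) = 2^2 × 11 × 13 × 31 = 17732.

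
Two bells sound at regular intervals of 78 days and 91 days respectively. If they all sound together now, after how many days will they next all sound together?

They coincide at every common multiple of the periods; the first is the LCM.
78 = 2 × 3 × 13
91 = 7 × 13
LCM(78, 91) = 2 × 3 × 7 × 13 = 546.

546 days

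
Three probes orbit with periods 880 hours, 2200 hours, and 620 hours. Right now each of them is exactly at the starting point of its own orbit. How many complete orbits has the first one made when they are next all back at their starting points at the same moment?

155 orbits

The first common completion time is the LCM of the periods.
880 = 2^4 × 5 × 11
2200 = 2^3 × 5^2 × 11
620 = 2^2 × 5 × 31
LCM(880, 2200, 620) = 2^4 × 5^2 × 11 × 31 = 136400.
Orbits for period 880: 136400 / 880 = 155.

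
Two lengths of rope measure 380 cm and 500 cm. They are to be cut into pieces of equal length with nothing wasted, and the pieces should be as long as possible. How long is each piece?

20 cm

Each piece length must divide every original length, so the longest possible is gcd(380, 500).
380 = 2^2 × 5 × 19
500 = 2^2 × 5^3
gcd(380, 500) = 2^2 × 5 = 20.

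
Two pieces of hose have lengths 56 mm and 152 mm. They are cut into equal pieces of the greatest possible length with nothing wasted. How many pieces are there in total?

Piece length = gcd(56, 152).
56 = 2^3 × 7
152 = 2^3 × 19
gcd(56, 152) = 2^3 = 8.
Total pieces = 56/8 + 152/8 = 7 + 19 = 26.

26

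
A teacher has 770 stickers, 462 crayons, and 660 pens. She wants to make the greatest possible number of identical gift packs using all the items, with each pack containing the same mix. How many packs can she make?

The pack count must divide each quantity, so the greatest is gcd(770, 462, 660).
770 = 2 × 5 × 7 × 11
462 = 2 × 3 × 7 × 11
660 = 2^2 × 3 × 5 × 11
gcd(770, 462, 660) = 2 × 11 = 22.

22 packs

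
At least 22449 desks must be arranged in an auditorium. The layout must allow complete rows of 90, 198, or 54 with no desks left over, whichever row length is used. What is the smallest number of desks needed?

23760

The number of desks must be a common multiple of 90, 198, and 54, so a multiple of their LCM.
90 = 2 × 3^2 × 5
198 = 2 × 3^2 × 11
54 = 2 × 3^3
LCM(90, 198, 54) = 2 × 3^3 × 5 × 11 = 2970.
Smallest multiple of 2970 that is ≥ 22449: ⌈22449/2970⌉ × 2970 = 8 × 2970 = 23760.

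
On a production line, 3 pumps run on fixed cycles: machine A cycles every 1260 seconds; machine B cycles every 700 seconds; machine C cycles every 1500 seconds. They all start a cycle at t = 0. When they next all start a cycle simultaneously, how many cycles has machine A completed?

25 cycles

The first common completion time is the LCM of the periods.
1260 = 2^2 × 3^2 × 5 × 7
700 = 2^2 × 5^2 × 7
1500 = 2^2 × 3 × 5^3
LCM(1260, 700, 1500) = 2^2 × 3^2 × 5^3 × 7 = 31500.
Cycles for period 1260: 31500 / 1260 = 25.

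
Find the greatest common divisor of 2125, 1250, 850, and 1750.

2125 = 5^3 × 17
1250 = 2 × 5^4
850 = 2 × 5^2 × 17
1750 = 2 × 5^3 × 7
gcd(2125, 1250, 850, 1750) = 5^2 = 25.

25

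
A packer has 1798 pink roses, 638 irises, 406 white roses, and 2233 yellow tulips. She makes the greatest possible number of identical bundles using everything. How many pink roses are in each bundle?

62

Number of bundles = gcd(1798, 638, 406, 2233).
1798 = 2 × 29 × 31
638 = 2 × 11 × 29
406 = 2 × 7 × 29
2233 = 7 × 11 × 29
gcd(1798, 638, 406, 2233) = 29.
pink roses per bundle = 1798 / 29 = 62.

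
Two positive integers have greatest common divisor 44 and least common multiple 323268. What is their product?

14223792

For any two positive integers, gcd × lcm = product = 44 × 323268 = 14223792.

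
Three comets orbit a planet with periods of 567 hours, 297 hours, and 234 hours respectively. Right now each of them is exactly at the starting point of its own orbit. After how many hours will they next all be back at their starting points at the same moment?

162162 hours

The first simultaneous occurrence is after LCM of the individual periods.
567 = 3^4 × 7
297 = 3^3 × 11
234 = 2 × 3^2 × 13
LCM(567, 297, 234) = 2 × 3^4 × 7 × 11 × 13 = 162162.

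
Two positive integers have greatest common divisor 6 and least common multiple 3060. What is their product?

For any two positive integers, gcd × lcm = product = 6 × 3060 = 18360.

18360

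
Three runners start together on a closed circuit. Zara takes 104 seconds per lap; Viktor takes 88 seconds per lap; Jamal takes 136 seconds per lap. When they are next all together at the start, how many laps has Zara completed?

187 laps

They are all back at their starting positions together after one LCM of the periods.
104 = 2^3 × 13
88 = 2^3 × 11
136 = 2^3 × 17
LCM(104, 88, 136) = 2^3 × 11 × 13 × 17 = 19448.
Laps for period 104: 19448 / 104 = 187.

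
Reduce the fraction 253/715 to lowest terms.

253 = 11 × 23
715 = 5 × 11 × 13
gcd(253, 715) = 11.
Divide numerator and denominator by 11: 253/715 = 23/65.

23/65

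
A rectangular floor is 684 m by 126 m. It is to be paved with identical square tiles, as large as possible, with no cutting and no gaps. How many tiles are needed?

266

Tile side = gcd(684, 126).
684 = 2^2 × 3^2 × 19
126 = 2 × 3^2 × 7
gcd(684, 126) = 2 × 3^2 = 18.
Tiles: (684/18) × (126/18) = 38 × 7 = 266.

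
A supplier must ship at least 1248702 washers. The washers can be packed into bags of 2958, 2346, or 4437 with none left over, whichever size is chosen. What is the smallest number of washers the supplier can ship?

1428714

The number of washers must be a common multiple of 2958, 2346, and 4437, so a multiple of their LCM.
2958 = 2 × 3 × 17 × 29
2346 = 2 × 3 × 17 × 23
4437 = 3^2 × 17 × 29
LCM(2958, 2346, 4437) = 2 × 3^2 × 17 × 23 × 29 = 204102.
Smallest multiple of 204102 that is ≥ 1248702: ⌈1248702/204102⌉ × 204102 = 7 × 204102 = 1428714.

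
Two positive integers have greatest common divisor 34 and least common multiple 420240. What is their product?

14288160

For any two positive integers, gcd × lcm = product = 34 × 420240 = 14288160.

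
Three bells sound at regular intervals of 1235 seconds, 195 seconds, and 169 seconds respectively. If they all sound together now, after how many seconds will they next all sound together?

They coincide at every common multiple of the periods; the first is the LCM.
1235 = 5 × 13 × 19
195 = 3 × 5 × 13
169 = 13^2
LCM(1235, 195, 169) = 3 × 5 × 13^2 × 19 = 48165.

48165 seconds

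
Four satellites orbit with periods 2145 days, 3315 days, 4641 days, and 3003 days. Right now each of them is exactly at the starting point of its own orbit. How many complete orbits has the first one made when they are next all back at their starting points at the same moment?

They are all back at their starting positions together after one LCM of the periods.
2145 = 3 × 5 × 11 × 13
3315 = 3 × 5 × 13 × 17
4641 = 3 × 7 × 13 × 17
3003 = 3 × 7 × 11 × 13
LCM(2145, 3315, 4641, 3003) = 3 × 5 × 7 × 11 × 13 × 17 = 255255.
Orbits for period 2145: 255255 / 2145 = 119.

119 orbits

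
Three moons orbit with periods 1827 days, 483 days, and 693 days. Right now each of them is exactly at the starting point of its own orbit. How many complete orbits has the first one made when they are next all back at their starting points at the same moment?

The first common completion time is the LCM of the periods.
1827 = 3^2 × 7 × 29
483 = 3 × 7 × 23
693 = 3^2 × 7 × 11
LCM(1827, 483, 693) = 3^2 × 7 × 11 × 23 × 29 = 462231.
Orbits for period 1827: 462231 / 1827 = 253.

253 orbits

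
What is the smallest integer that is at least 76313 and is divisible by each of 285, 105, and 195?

77805

The integer must be a common multiple of 285, 105, and 195, so a multiple of their LCM.
285 = 3 × 5 × 19
105 = 3 × 5 × 7
195 = 3 × 5 × 13
LCM(285, 105, 195) = 3 × 5 × 7 × 13 × 19 = 25935.
Smallest multiple of 25935 that is ≥ 76313: ⌈76313/25935⌉ × 25935 = 3 × 25935 = 77805.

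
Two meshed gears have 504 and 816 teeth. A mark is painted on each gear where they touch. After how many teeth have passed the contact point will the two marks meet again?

17136 teeth

We need the least common multiple of the intervals.
504 = 2^3 × 3^2 × 7
816 = 2^4 × 3 × 17
LCM(504, 816) = 2^4 × 3^2 × 7 × 17 = 17136.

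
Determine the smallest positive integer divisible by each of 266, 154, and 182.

38038

266 = 2 × 7 × 19
154 = 2 × 7 × 11
182 = 2 × 7 × 13
LCM(266, 154, 182) = 2 × 7 × 11 × 13 × 19 = 38038.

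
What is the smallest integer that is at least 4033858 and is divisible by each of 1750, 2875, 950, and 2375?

The integer must be a common multiple of 1750, 2875, 950, and 2375, so a multiple of their LCM.
1750 = 2 × 5^3 × 7
2875 = 5^3 × 23
950 = 2 × 5^2 × 19
2375 = 5^3 × 19
LCM(1750, 2875, 950, 2375) = 2 × 5^3 × 7 × 19 × 23 = 764750.
Smallest multiple of 764750 that is ≥ 4033858: ⌈4033858/764750⌉ × 764750 = 6 × 764750 = 4588500.

4588500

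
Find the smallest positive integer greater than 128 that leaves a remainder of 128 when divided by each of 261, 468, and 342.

257996

N − 128 must be a common multiple of 261, 468, and 342.
261 = 3^2 × 29
468 = 2^2 × 3^2 × 13
342 = 2 × 3^2 × 19
LCM(261, 468, 342) = 2^2 × 3^2 × 13 × 19 × 29 = 257868.
Smallest N > 128 is LCM + 128 = 257868 + 128 = 257996.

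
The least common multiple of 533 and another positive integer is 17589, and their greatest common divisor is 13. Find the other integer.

429

gcd × lcm = product of the two integers, so the other integer is (13 × 17589) / 533 = 429.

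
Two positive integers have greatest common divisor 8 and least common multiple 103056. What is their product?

For any two positive integers, gcd × lcm = product = 8 × 103056 = 824448.

824448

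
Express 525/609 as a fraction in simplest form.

525 = 3 × 5^2 × 7
609 = 3 × 7 × 29
gcd(525, 609) = 3 × 7 = 21.
Divide numerator and denominator by 21: 525/609 = 25/29.

25/29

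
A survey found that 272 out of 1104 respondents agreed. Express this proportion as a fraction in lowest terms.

17/69

272 = 2^4 × 17
1104 = 2^4 × 3 × 23
gcd(272, 1104) = 2^4 = 16.
Divide numerator and denominator by 16: 272/1104 = 17/69.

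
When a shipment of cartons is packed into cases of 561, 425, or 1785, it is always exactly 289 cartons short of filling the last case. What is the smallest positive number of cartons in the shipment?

97886

Being 289 short of a full case of size k means N ≡ −289 (mod k), i.e. N + 289 is a multiple of each size.
561 = 3 × 11 × 17
425 = 5^2 × 17
1785 = 3 × 5 × 7 × 17
LCM(561, 425, 1785) = 3 × 5^2 × 7 × 11 × 17 = 98175.
Smallest positive N is 98175 − 289 = 97886.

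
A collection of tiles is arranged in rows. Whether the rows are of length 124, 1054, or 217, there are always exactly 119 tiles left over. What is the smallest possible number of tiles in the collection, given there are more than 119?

14875

N − 119 must be a common multiple of 124, 1054, and 217.
124 = 2^2 × 31
1054 = 2 × 17 × 31
217 = 7 × 31
LCM(124, 1054, 217) = 2^2 × 7 × 17 × 31 = 14756.
Smallest N > 119 is LCM + 119 = 14756 + 119 = 14875.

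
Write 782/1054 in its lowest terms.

23/31

782 = 2 × 17 × 23
1054 = 2 × 17 × 31
gcd(782, 1054) = 2 × 17 = 34.
Divide numerator and denominator by 34: 782/1054 = 23/31.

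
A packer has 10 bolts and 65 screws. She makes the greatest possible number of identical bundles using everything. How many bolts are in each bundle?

Number of bundles = gcd(10, 65).
10 = 2 × 5
65 = 5 × 13
gcd(10, 65) = 5.
bolts per bundle = 10 / 5 = 2.

2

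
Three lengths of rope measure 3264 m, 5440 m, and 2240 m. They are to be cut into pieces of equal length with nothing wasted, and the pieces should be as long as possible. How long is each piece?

64 m

Each piece length must divide every original length, so the longest possible is gcd(3264, 5440, 2240).
3264 = 2^6 × 3 × 17
5440 = 2^6 × 5 × 17
2240 = 2^6 × 5 × 7
gcd(3264, 5440, 2240) = 2^6 = 64.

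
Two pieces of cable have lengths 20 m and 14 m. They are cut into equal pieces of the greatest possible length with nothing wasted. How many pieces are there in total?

17

Piece length = gcd(20, 14).
20 = 2^2 × 5
14 = 2 × 7
gcd(20, 14) = 2.
Total pieces = 20/2 + 14/2 = 10 + 7 = 17.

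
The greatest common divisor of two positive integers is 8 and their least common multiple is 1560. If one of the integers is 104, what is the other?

For two integers, gcd × lcm = product, so the other is (8 × 1560) / 104 = 12480 / 104 = 120.

120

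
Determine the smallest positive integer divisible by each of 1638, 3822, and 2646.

1638 = 2 × 3^2 × 7 × 13
3822 = 2 × 3 × 7^2 × 13
2646 = 2 × 3^3 × 7^2
LCM(1638, 3822, 2646) = 2 × 3^3 × 7^2 × 13 = 34398.

34398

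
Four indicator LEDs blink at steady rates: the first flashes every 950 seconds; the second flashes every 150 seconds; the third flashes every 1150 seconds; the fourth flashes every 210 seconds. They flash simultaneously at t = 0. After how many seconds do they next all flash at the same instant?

We need the least common multiple of the intervals.
950 = 2 × 5^2 × 19
150 = 2 × 3 × 5^2
1150 = 2 × 5^2 × 23
210 = 2 × 3 × 5 × 7
LCM(950, 150, 1150, 210) = 2 × 3 × 5^2 × 7 × 19 × 23 = 458850.

458850 seconds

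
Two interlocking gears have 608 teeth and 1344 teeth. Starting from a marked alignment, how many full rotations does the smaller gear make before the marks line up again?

The first common completion time is the LCM of the periods.
608 = 2^5 × 19
1344 = 2^6 × 3 × 7
LCM(608, 1344) = 2^6 × 3 × 7 × 19 = 25536.
Rotations for period 608: 25536 / 608 = 42.

42 rotations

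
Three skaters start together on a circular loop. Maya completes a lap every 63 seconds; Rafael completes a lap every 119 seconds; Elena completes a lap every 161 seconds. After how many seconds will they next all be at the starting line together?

We need the least common multiple of the intervals.
63 = 3^2 × 7
119 = 7 × 17
161 = 7 × 23
LCM(63, 119, 161) = 3^2 × 7 × 17 × 23 = 24633.

24633 seconds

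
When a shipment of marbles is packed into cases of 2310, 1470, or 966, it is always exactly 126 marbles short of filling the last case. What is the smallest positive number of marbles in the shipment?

371784

Being 126 short of a full case of size k means N ≡ −126 (mod k), i.e. N + 126 is a multiple of each size.
2310 = 2 × 3 × 5 × 7 × 11
1470 = 2 × 3 × 5 × 7^2
966 = 2 × 3 × 7 × 23
LCM(2310, 1470, 966) = 2 × 3 × 5 × 7^2 × 11 × 23 = 371910.
Smallest positive N is 371910 − 126 = 371784.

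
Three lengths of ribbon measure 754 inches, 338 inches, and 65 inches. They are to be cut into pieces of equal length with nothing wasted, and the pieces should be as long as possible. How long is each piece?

13 inches

Each piece length must divide every original length, so the longest possible is gcd(754, 338, 65).
754 = 2 × 13 × 29
338 = 2 × 13^2
65 = 5 × 13
gcd(754, 338, 65) = 13.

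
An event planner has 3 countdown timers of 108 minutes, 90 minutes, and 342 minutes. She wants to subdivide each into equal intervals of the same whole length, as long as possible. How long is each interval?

The interval must divide each timer length; the longest such is the gcd.
108 = 2^2 × 3^3
90 = 2 × 3^2 × 5
342 = 2 × 3^2 × 19
gcd(108, 90, 342) = 2 × 3^2 = 18.

18 minutes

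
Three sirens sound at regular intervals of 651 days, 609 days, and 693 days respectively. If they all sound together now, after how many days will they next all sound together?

The first simultaneous occurrence is after LCM of the individual periods.
651 = 3 × 7 × 31
609 = 3 × 7 × 29
693 = 3^2 × 7 × 11
LCM(651, 609, 693) = 3^2 × 7 × 11 × 29 × 31 = 623007.

623007 days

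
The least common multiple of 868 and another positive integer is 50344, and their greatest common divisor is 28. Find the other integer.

gcd × lcm = product of the two integers, so the other integer is (28 × 50344) / 868 = 1624.

1624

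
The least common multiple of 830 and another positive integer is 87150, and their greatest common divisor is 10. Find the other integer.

1050

gcd × lcm = product of the two integers, so the other integer is (10 × 87150) / 830 = 1050.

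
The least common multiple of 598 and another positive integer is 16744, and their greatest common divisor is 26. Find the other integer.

728

gcd × lcm = product of the two integers, so the other integer is (26 × 16744) / 598 = 728.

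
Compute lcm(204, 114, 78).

204 = 2^2 × 3 × 17
114 = 2 × 3 × 19
78 = 2 × 3 × 13
LCM(204, 114, 78) = 2^2 × 3 × 13 × 17 × 19 = 50388.

50388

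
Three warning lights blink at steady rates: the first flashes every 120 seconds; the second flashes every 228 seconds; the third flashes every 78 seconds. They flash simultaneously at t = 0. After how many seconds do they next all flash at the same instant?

They coincide at every common multiple of the periods; the first is the LCM.
120 = 2^3 × 3 × 5
228 = 2^2 × 3 × 19
78 = 2 × 3 × 13
LCM(120, 228, 78) = 2^3 × 3 × 5 × 13 × 19 = 29640.

29640 seconds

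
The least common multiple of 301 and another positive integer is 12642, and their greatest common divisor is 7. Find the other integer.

294

gcd × lcm = product of the two integers, so the other integer is (7 × 12642) / 301 = 294.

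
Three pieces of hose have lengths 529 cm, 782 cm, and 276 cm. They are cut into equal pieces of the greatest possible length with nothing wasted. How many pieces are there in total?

Piece length = gcd(529, 782, 276).
529 = 23^2
782 = 2 × 17 × 23
276 = 2^2 × 3 × 23
gcd(529, 782, 276) = 23.
Total pieces = 529/23 + 782/23 + 276/23 = 23 + 34 + 12 = 69.

69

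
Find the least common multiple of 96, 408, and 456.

96 = 2^5 × 3
408 = 2^3 × 3 × 17
456 = 2^3 × 3 × 19
LCM(96, 408, 456) = 2^5 × 3 × 17 × 19 = 31008.

31008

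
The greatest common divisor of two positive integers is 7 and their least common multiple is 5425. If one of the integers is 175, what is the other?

217

For two integers, gcd × lcm = product, so the other is (7 × 5425) / 175 = 37975 / 175 = 217.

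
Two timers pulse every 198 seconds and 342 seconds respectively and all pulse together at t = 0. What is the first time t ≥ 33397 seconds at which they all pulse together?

33858 seconds

Joint pulses occur at multiples of LCM(198, 342).
198 = 2 × 3^2 × 11
342 = 2 × 3^2 × 19
LCM(198, 342) = 2 × 3^2 × 11 × 19 = 3762.
Smallest multiple of 3762 that is ≥ 33397: ⌈33397/3762⌉ × 3762 = 9 × 3762 = 33858.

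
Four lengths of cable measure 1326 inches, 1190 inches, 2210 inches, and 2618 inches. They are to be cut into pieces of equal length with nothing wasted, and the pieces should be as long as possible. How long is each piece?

Each piece length must divide every original length, so the longest possible is gcd(1326, 1190, 2210, 2618).
1326 = 2 × 3 × 13 × 17
1190 = 2 × 5 × 7 × 17
2210 = 2 × 5 × 13 × 17
2618 = 2 × 7 × 11 × 17
gcd(1326, 1190, 2210, 2618) = 2 × 17 = 34.

34 inches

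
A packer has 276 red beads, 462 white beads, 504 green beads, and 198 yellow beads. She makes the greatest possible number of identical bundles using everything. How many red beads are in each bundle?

Number of bundles = gcd(276, 462, 504, 198).
276 = 2^2 × 3 × 23
462 = 2 × 3 × 7 × 11
504 = 2^3 × 3^2 × 7
198 = 2 × 3^2 × 11
gcd(276, 462, 504, 198) = 2 × 3 = 6.
red beads per bundle = 276 / 6 = 46.

46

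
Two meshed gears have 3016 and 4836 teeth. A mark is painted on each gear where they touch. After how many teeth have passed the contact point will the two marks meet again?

280488 teeth

We need the least common multiple of the intervals.
3016 = 2^3 × 13 × 29
4836 = 2^2 × 3 × 13 × 31
LCM(3016, 4836) = 2^3 × 3 × 13 × 29 × 31 = 280488.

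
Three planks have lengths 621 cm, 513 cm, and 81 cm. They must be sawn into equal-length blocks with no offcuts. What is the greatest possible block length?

The block length must divide every plank, so the greatest is gcd(621, 513, 81).
621 = 3^3 × 23
513 = 3^3 × 19
81 = 3^4
gcd(621, 513, 81) = 3^3 = 27.

27 cm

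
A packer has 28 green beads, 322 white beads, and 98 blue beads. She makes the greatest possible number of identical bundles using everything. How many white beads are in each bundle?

23

Number of bundles = gcd(28, 322, 98).
28 = 2^2 × 7
322 = 2 × 7 × 23
98 = 2 × 7^2
gcd(28, 322, 98) = 2 × 7 = 14.
white beads per bundle = 322 / 14 = 23.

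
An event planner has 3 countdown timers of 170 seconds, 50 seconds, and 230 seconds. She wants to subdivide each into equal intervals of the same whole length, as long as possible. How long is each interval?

The interval must divide each timer length; the longest such is the gcd.
170 = 2 × 5 × 17
50 = 2 × 5^2
230 = 2 × 5 × 23
gcd(170, 50, 230) = 2 × 5 = 10.

10 seconds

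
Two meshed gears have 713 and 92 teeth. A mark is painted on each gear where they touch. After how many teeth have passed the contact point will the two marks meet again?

2852 teeth

We need the least common multiple of the intervals.
713 = 23 × 31
92 = 2^2 × 23
LCM(713, 92) = 2^2 × 23 × 31 = 2852.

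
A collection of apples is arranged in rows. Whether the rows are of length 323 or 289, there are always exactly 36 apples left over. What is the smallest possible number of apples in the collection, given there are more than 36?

N − 36 must be a common multiple of 323 and 289.
323 = 17 × 19
289 = 17^2
LCM(323, 289) = 17^2 × 19 = 5491.
Smallest N > 36 is LCM + 36 = 5491 + 36 = 5527.

5527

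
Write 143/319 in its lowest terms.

143 = 11 × 13
319 = 11 × 29
gcd(143, 319) = 11.
Divide numerator and denominator by 11: 143/319 = 13/29.

13/29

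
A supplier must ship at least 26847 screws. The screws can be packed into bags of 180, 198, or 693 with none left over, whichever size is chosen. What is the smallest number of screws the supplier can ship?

The number of screws must be a common multiple of 180, 198, and 693, so a multiple of their LCM.
180 = 2^2 × 3^2 × 5
198 = 2 × 3^2 × 11
693 = 3^2 × 7 × 11
LCM(180, 198, 693) = 2^2 × 3^2 × 5 × 7 × 11 = 13860.
Smallest multiple of 13860 that is ≥ 26847: ⌈26847/13860⌉ × 13860 = 2 × 13860 = 27720.

27720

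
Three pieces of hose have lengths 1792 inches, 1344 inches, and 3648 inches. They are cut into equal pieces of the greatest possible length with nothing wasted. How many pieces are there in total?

106

Piece length = gcd(1792, 1344, 3648).
1792 = 2^8 × 7
1344 = 2^6 × 3 × 7
3648 = 2^6 × 3 × 19
gcd(1792, 1344, 3648) = 2^6 = 64.
Total pieces = 1792/64 + 1344/64 + 3648/64 = 28 + 21 + 57 = 106.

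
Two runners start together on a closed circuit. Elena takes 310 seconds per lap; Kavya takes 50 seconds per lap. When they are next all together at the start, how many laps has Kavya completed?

They are all back at their starting positions together after one LCM of the periods.
310 = 2 × 5 × 31
50 = 2 × 5^2
LCM(310, 50) = 2 × 5^2 × 31 = 1550.
Laps for period 50: 1550 / 50 = 31.

31 laps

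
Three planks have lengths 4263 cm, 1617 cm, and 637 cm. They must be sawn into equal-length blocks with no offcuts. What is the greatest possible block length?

The block length must divide every plank, so the greatest is gcd(4263, 1617, 637).
4263 = 3 × 7^2 × 29
1617 = 3 × 7^2 × 11
637 = 7^2 × 13
gcd(4263, 1617, 637) = 7^2 = 49.

49 cm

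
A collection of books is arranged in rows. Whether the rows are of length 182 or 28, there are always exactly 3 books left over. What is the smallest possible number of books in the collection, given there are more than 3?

N − 3 must be a common multiple of 182 and 28.
182 = 2 × 7 × 13
28 = 2^2 × 7
LCM(182, 28) = 2^2 × 7 × 13 = 364.
Smallest N > 3 is LCM + 3 = 364 + 3 = 367.

367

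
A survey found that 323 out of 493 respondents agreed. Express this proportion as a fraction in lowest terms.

323 = 17 × 19
493 = 17 × 29
gcd(323, 493) = 17.
Divide numerator and denominator by 17: 323/493 = 19/29.

19/29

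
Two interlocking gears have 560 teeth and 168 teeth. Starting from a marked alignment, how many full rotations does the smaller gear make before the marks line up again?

They are all back at their starting positions together after one LCM of the periods.
560 = 2^4 × 5 × 7
168 = 2^3 × 3 × 7
LCM(560, 168) = 2^4 × 3 × 5 × 7 = 1680.
Rotations for period 168: 1680 / 168 = 10.

10 rotations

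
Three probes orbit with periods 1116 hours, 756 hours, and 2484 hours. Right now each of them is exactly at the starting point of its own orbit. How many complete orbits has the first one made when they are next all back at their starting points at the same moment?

They are all back at their starting positions together after one LCM of the periods.
1116 = 2^2 × 3^2 × 31
756 = 2^2 × 3^3 × 7
2484 = 2^2 × 3^3 × 23
LCM(1116, 756, 2484) = 2^2 × 3^3 × 7 × 23 × 31 = 539028.
Orbits for period 1116: 539028 / 1116 = 483.

483 orbits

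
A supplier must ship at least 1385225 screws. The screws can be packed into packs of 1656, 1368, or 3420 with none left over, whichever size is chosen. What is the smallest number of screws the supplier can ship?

1415880

The number of screws must be a common multiple of 1656, 1368, and 3420, so a multiple of their LCM.
1656 = 2^3 × 3^2 × 23
1368 = 2^3 × 3^2 × 19
3420 = 2^2 × 3^2 × 5 × 19
LCM(1656, 1368, 3420) = 2^3 × 3^2 × 5 × 19 × 23 = 157320.
Smallest multiple of 157320 that is ≥ 1385225: ⌈1385225/157320⌉ × 157320 = 9 × 157320 = 1415880.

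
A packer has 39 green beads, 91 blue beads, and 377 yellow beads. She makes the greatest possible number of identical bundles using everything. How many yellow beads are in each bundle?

29

Number of bundles = gcd(39, 91, 377).
39 = 3 × 13
91 = 7 × 13
377 = 13 × 29
gcd(39, 91, 377) = 13.
yellow beads per bundle = 377 / 13 = 29.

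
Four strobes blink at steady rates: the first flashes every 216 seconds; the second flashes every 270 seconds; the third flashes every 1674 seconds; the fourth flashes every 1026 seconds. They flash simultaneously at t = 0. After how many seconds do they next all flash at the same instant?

636120 seconds

We need the least common multiple of the intervals.
216 = 2^3 × 3^3
270 = 2 × 3^3 × 5
1674 = 2 × 3^3 × 31
1026 = 2 × 3^3 × 19
LCM(216, 270, 1674, 1026) = 2^3 × 3^3 × 5 × 19 × 31 = 636120.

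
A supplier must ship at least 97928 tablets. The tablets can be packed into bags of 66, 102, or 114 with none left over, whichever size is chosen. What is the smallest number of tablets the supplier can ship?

106590

The number of tablets must be a common multiple of 66, 102, and 114, so a multiple of their LCM.
66 = 2 × 3 × 11
102 = 2 × 3 × 17
114 = 2 × 3 × 19
LCM(66, 102, 114) = 2 × 3 × 11 × 17 × 19 = 21318.
Smallest multiple of 21318 that is ≥ 97928: ⌈97928/21318⌉ × 21318 = 5 × 21318 = 106590.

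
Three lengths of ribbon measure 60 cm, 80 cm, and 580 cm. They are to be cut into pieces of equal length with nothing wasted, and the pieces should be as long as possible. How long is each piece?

The greatest length dividing all of 60, 80, and 580 is their gcd.
60 = 2^2 × 3 × 5
80 = 2^4 × 5
580 = 2^2 × 5 × 29
gcd(60, 80, 580) = 2^2 × 5 = 20.

20 cm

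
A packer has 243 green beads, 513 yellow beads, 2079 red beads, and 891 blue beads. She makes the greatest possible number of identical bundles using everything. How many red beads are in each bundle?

Number of bundles = gcd(243, 513, 2079, 891).
243 = 3^5
513 = 3^3 × 19
2079 = 3^3 × 7 × 11
891 = 3^4 × 11
gcd(243, 513, 2079, 891) = 3^3 = 27.
red beads per bundle = 2079 / 27 = 77.

77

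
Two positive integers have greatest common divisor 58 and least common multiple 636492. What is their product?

For any two positive integers, gcd × lcm = product = 58 × 636492 = 36916536.

36916536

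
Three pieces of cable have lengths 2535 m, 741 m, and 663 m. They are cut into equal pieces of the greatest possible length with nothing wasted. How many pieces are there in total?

Piece length = gcd(2535, 741, 663).
2535 = 3 × 5 × 13^2
741 = 3 × 13 × 19
663 = 3 × 13 × 17
gcd(2535, 741, 663) = 3 × 13 = 39.
Total pieces = 2535/39 + 741/39 + 663/39 = 65 + 19 + 17 = 101.

101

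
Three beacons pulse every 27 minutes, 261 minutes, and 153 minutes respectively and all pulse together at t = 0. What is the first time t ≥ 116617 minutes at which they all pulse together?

Joint pulses occur at multiples of LCM(27, 261, 153).
27 = 3^3
261 = 3^2 × 29
153 = 3^2 × 17
LCM(27, 261, 153) = 3^3 × 17 × 29 = 13311.
Smallest multiple of 13311 that is ≥ 116617: ⌈116617/13311⌉ × 13311 = 9 × 13311 = 119799.

119799 minutes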